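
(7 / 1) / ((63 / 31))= 31 / 9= 3.44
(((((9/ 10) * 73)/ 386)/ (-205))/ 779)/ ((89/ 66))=-21681/ 27430810150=-0.00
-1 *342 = -342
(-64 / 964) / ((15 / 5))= -16 / 723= -0.02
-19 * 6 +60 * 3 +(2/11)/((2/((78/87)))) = 21080/319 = 66.08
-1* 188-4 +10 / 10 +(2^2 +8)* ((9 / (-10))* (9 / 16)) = -7883 / 40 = -197.08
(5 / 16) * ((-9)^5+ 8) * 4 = -295205 / 4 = -73801.25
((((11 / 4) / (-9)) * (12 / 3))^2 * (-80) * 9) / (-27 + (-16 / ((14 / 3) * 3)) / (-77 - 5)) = 555632 / 13941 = 39.86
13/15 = 0.87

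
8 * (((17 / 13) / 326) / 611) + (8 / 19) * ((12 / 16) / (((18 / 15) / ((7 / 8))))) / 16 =45480191 / 3148732288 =0.01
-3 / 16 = -0.19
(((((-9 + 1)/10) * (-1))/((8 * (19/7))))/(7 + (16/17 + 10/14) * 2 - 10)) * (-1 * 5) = -833/1406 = -0.59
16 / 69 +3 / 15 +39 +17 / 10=41.13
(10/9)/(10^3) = 1/900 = 0.00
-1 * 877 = -877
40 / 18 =20 / 9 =2.22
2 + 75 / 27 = 43 / 9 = 4.78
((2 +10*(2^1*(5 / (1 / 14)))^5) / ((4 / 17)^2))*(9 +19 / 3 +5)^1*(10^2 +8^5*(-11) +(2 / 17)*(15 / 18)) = -5124849463782849719491 / 72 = -71178464774761801659.60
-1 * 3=-3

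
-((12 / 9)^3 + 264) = -7192 / 27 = -266.37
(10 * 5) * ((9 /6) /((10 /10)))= 75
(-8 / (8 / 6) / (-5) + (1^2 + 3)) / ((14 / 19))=247 / 35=7.06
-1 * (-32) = 32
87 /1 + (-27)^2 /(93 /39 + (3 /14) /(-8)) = 1360095 /3433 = 396.18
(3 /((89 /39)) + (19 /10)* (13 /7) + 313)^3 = 7764309233424190747 /241804367000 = 32109880.11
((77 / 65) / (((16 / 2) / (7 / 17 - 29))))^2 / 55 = 31827411 / 97682000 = 0.33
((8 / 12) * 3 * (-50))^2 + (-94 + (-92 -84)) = 9730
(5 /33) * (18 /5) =6 /11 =0.55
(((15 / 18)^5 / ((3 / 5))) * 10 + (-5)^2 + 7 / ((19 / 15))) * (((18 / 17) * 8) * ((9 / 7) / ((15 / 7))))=1649899 / 8721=189.19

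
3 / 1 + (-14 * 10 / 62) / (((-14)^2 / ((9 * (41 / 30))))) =2481 / 868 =2.86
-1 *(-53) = 53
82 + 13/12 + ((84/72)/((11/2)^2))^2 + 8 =48008623/527076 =91.08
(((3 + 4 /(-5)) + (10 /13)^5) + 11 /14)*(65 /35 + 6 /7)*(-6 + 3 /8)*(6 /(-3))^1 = 14466640527 /145546856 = 99.40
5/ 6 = 0.83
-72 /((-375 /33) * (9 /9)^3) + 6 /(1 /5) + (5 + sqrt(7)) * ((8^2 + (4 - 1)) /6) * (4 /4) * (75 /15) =335 * sqrt(7) /6 + 236627 /750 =463.22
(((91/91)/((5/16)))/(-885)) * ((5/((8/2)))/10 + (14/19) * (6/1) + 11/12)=-4982/252225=-0.02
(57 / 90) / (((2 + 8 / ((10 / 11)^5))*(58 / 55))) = 653125 / 16186437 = 0.04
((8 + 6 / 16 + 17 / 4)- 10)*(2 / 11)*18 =189 / 22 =8.59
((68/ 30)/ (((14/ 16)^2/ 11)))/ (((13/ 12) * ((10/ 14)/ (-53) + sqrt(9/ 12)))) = 20297728/ 37566893 + 537889792 * sqrt(3)/ 26833495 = 35.26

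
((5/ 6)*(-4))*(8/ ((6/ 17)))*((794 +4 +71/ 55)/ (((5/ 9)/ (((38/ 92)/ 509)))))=-56797612/ 643885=-88.21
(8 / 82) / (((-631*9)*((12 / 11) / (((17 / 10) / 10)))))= -187 / 69851700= -0.00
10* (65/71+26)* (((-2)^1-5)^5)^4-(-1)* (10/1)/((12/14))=4574490626842096019815/213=21476481816160075210.40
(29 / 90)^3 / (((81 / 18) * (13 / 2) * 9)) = 24389 / 191909250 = 0.00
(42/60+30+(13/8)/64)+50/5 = 104257/2560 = 40.73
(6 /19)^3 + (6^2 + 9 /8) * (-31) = -63149085 /54872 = -1150.84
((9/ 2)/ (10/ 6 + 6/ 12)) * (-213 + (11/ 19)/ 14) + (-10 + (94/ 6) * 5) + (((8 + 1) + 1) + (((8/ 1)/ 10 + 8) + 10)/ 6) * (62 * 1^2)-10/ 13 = 7599509/ 17290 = 439.53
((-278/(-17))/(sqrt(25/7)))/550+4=139 * sqrt(7)/23375+4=4.02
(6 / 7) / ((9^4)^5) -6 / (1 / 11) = -1872280480694767035352 / 28367886071132833869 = -66.00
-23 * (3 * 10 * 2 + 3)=-1449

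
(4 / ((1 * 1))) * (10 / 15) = 8 / 3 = 2.67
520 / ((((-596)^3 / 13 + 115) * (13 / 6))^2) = 18720 / 44819955891832081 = 0.00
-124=-124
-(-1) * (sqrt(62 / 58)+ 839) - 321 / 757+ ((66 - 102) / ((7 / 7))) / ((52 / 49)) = sqrt(899) / 29+ 7918589 / 9841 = 805.69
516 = 516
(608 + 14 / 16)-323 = 2287 / 8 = 285.88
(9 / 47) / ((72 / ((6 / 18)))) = 1 / 1128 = 0.00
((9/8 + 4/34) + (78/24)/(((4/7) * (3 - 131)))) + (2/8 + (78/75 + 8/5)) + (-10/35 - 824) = -4997299333/6092800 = -820.20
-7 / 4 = -1.75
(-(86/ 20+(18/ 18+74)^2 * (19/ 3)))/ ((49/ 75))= -763485/ 14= -54534.64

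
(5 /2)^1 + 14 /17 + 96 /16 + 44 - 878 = -28039 /34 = -824.68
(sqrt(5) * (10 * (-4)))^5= -2560000000 * sqrt(5)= -5724334022.40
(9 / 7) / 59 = 9 / 413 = 0.02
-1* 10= -10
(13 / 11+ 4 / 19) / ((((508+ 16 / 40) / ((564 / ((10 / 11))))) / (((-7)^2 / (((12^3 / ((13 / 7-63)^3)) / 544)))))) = -3038224244128 / 507129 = -5991028.41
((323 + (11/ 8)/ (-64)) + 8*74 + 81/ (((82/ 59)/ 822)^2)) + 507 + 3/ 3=24387341367237/ 860672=28335232.66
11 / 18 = 0.61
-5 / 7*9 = -45 / 7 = -6.43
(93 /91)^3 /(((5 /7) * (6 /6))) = 804357 /538265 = 1.49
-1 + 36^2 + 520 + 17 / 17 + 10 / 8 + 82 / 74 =269117 / 148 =1818.36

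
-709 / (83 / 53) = -37577 / 83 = -452.73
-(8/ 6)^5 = -1024/ 243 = -4.21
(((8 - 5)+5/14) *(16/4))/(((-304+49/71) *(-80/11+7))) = 73414/452235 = 0.16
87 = 87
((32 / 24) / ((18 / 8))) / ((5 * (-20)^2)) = 1 / 3375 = 0.00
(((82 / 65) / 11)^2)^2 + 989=989.00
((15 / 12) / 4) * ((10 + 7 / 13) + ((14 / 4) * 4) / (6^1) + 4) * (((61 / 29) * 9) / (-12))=-100345 / 12064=-8.32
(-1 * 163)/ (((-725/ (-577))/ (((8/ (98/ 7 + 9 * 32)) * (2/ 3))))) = -752408/ 328425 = -2.29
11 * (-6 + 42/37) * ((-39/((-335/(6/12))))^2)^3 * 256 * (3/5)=-16721070352272/52296252191453125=-0.00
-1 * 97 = -97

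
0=0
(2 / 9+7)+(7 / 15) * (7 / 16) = 7.43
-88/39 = -2.26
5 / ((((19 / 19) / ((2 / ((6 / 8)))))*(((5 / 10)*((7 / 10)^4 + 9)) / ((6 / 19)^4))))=345600000 / 12041790721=0.03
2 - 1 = 1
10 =10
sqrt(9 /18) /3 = sqrt(2) /6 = 0.24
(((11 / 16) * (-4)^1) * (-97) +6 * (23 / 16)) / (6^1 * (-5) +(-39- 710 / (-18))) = -19827 / 2128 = -9.32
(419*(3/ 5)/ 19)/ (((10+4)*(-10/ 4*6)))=-419/ 6650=-0.06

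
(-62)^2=3844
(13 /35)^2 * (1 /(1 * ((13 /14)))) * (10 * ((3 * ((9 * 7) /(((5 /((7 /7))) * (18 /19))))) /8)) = 741 /100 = 7.41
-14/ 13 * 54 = -756/ 13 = -58.15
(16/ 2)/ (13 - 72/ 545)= 4360/ 7013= 0.62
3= 3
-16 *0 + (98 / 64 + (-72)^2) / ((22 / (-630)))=-52270155 / 352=-148494.76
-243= -243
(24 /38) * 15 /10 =18 /19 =0.95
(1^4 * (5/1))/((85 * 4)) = 1/68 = 0.01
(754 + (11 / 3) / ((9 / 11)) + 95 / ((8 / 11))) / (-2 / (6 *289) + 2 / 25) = 1387539575 / 123048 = 11276.41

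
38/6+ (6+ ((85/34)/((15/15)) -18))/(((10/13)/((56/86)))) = -1102/645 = -1.71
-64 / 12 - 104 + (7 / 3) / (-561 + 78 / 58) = -5323643 / 48690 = -109.34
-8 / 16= -1 / 2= -0.50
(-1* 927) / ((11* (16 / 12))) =-2781 / 44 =-63.20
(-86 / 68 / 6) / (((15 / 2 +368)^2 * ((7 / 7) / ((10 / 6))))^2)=-4300 / 146006581752459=-0.00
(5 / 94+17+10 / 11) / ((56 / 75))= 1392975 / 57904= 24.06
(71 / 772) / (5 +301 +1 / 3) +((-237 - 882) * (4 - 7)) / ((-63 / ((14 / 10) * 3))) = -793893627 / 3547340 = -223.80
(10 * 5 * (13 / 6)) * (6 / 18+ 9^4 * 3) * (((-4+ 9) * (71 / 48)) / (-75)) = -136257875 / 648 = -210274.50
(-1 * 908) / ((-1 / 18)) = 16344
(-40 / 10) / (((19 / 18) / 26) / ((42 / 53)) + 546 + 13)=-78624 / 10988711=-0.01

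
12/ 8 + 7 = 17/ 2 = 8.50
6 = 6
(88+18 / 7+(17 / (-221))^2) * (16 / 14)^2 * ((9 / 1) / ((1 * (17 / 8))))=493761024 / 985439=501.06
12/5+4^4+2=1302/5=260.40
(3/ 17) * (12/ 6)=6/ 17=0.35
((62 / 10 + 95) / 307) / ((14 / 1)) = 253 / 10745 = 0.02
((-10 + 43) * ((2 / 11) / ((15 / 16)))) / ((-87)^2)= 32 / 37845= 0.00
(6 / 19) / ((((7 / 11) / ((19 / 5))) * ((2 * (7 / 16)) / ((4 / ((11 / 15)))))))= 576 / 49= 11.76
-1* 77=-77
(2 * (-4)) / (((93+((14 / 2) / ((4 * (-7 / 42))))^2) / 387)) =-4128 / 271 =-15.23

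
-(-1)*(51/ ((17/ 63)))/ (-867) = -63/ 289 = -0.22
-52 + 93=41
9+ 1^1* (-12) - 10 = -13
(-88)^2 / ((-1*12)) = -1936 / 3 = -645.33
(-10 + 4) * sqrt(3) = -6 * sqrt(3) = -10.39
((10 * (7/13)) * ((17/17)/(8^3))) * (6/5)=21/1664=0.01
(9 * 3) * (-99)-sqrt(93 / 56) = -2673-sqrt(1302) / 28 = -2674.29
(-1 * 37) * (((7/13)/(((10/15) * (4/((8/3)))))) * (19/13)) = -4921/169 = -29.12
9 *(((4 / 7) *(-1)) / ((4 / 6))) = -54 / 7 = -7.71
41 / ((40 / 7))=287 / 40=7.18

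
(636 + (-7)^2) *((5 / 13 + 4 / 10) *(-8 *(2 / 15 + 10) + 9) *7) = -17623543 / 65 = -271131.43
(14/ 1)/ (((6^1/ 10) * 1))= 70/ 3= 23.33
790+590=1380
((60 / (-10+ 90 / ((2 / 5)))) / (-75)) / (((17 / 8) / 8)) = -256 / 18275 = -0.01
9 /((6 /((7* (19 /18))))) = 133 /12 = 11.08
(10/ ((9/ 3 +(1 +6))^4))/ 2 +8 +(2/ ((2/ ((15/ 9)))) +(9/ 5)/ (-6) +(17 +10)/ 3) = 110203/ 6000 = 18.37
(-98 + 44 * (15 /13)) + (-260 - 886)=-15512 /13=-1193.23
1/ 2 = 0.50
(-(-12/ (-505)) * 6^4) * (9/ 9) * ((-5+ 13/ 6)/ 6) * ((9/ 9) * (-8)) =-116.34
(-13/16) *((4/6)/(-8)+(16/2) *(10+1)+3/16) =-54977/768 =-71.58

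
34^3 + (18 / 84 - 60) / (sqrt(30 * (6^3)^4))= 39304 - 31 * sqrt(30) / 725760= 39304.00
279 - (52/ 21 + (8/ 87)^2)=14650613/ 52983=276.52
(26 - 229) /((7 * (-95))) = 29 /95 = 0.31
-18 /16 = -1.12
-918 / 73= -12.58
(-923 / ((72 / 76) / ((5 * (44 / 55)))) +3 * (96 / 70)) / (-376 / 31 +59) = -38015114 / 457695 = -83.06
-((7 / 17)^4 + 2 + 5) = -587048 / 83521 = -7.03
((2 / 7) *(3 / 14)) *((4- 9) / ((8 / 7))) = -15 / 56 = -0.27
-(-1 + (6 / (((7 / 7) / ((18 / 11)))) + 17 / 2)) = -381 / 22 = -17.32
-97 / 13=-7.46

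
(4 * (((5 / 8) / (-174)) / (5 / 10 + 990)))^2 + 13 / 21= 73551495133 / 118813953636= 0.62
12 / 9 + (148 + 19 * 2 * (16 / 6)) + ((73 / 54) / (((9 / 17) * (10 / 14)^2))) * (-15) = 142231 / 810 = 175.59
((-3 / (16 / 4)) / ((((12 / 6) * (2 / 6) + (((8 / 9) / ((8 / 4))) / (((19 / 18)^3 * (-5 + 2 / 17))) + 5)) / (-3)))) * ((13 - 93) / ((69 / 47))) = -21.94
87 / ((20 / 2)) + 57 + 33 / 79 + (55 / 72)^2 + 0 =136582811 / 2047680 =66.70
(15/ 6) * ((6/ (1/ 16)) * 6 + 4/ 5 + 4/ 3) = 4336/ 3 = 1445.33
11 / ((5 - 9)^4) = 11 / 256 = 0.04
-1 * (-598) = 598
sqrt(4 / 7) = 2 * sqrt(7) / 7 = 0.76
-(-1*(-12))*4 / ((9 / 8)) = -128 / 3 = -42.67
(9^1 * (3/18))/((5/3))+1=19/10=1.90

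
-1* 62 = -62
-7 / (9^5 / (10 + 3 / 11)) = -791 / 649539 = -0.00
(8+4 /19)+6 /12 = 331 /38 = 8.71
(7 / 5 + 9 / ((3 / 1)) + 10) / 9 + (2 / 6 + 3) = 74 / 15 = 4.93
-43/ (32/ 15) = -645/ 32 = -20.16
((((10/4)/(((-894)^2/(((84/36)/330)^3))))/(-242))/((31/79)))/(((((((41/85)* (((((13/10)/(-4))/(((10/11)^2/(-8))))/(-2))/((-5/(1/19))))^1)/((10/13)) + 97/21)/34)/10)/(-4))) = 6509546181250/1902987010038687582241683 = 0.00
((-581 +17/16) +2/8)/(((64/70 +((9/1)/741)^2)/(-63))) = 1247717937375/31241648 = 39937.65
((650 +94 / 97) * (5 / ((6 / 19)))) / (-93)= -333260 / 3007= -110.83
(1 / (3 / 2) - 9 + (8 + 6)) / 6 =17 / 18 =0.94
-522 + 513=-9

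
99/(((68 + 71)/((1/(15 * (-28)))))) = -33/19460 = -0.00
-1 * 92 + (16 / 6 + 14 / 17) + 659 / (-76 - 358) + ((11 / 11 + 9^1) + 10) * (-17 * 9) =-69722725 / 22134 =-3150.03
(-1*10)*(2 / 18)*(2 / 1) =-2.22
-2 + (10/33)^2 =-2078/1089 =-1.91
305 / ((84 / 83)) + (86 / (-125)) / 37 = 117074651 / 388500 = 301.35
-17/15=-1.13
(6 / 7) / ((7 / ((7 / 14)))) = 3 / 49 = 0.06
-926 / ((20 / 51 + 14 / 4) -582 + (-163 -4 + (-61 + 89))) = 94452 / 73145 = 1.29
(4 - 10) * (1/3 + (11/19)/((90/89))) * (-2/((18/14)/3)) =21686/855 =25.36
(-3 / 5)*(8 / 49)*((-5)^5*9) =135000 / 49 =2755.10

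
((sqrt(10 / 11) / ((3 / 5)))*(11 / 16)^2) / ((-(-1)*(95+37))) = 0.01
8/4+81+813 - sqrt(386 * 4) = 896 - 2 * sqrt(386) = 856.71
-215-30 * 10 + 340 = -175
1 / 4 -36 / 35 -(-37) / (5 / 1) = 927 / 140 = 6.62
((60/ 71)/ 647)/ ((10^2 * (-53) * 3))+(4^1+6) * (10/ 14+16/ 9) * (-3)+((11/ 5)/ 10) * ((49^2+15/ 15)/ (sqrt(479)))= -19112088871/ 255639405+13211 * sqrt(479)/ 11975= -50.62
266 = 266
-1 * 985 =-985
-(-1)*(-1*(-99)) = 99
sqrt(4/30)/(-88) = -sqrt(30)/1320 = -0.00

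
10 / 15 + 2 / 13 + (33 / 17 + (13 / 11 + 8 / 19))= 604784 / 138567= 4.36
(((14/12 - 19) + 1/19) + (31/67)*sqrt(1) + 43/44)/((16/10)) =-13729165/1344288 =-10.21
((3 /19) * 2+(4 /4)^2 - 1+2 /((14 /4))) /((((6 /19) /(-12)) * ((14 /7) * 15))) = -118 /105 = -1.12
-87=-87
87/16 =5.44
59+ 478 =537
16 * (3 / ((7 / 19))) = 912 / 7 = 130.29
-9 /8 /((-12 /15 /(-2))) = -45 /16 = -2.81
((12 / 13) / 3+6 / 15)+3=241 / 65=3.71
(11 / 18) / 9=11 / 162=0.07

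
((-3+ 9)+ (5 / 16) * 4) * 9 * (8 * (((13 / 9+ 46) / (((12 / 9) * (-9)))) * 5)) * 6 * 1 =-61915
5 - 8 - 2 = -5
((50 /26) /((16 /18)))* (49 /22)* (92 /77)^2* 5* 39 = 1785375 /1331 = 1341.38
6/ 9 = 2/ 3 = 0.67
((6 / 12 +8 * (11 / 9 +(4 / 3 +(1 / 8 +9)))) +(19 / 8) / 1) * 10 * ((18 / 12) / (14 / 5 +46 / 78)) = 2253875 / 5288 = 426.22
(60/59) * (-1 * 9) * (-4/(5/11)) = 4752/59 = 80.54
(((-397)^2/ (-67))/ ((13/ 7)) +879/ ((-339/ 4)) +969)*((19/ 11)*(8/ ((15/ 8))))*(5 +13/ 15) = -294930040832/ 22145175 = -13318.03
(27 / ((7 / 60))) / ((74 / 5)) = 15.64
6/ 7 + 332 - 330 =20/ 7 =2.86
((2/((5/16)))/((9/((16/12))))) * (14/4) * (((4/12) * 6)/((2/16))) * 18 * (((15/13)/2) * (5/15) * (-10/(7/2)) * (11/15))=-385.09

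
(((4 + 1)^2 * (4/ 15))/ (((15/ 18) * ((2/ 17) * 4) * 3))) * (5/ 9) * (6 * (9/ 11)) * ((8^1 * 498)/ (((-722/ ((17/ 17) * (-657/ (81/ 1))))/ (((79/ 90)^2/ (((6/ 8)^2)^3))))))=10532318789632/ 3517253685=2994.47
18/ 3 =6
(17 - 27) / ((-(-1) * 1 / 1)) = -10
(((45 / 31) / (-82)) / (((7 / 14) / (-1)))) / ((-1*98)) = -45 / 124558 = -0.00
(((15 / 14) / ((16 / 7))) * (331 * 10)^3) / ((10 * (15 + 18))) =4533086375 / 88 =51512345.17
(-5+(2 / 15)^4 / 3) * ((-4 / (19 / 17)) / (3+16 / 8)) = 51636412 / 14428125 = 3.58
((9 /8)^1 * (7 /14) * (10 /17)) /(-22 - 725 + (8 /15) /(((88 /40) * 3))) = -891 /2011304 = -0.00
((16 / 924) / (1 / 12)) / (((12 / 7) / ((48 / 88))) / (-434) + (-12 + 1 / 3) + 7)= -10416 / 234289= -0.04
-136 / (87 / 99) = -4488 / 29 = -154.76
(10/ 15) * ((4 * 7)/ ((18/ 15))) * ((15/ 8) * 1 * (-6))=-175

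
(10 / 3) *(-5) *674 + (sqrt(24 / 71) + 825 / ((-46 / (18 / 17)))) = -13198975 / 1173 + 2 *sqrt(426) / 71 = -11251.74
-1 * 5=-5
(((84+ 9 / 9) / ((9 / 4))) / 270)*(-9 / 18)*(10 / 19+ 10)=-3400 / 4617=-0.74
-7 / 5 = -1.40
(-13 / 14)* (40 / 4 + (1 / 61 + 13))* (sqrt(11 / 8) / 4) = -4563* sqrt(22) / 3416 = -6.27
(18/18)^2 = 1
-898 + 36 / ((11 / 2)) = -9806 / 11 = -891.45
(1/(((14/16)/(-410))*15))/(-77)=656/1617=0.41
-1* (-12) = 12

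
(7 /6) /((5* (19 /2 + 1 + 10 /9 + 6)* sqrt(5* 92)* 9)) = 7* sqrt(115) /1093650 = 0.00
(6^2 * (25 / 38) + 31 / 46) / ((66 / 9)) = 63867 / 19228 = 3.32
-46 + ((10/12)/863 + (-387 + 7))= -2205823/5178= -426.00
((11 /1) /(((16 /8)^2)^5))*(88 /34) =121 /4352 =0.03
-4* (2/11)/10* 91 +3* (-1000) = -165364/55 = -3006.62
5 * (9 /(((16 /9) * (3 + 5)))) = 405 /128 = 3.16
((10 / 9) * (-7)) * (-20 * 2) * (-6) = -5600 / 3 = -1866.67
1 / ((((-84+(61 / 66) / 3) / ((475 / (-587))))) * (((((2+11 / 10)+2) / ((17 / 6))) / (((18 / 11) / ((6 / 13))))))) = 185250 / 9727177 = 0.02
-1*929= -929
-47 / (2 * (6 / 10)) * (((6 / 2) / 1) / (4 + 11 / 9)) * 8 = -180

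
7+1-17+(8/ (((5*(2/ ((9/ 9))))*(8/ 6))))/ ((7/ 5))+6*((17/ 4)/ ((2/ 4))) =297/ 7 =42.43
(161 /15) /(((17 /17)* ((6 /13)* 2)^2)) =27209 /2160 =12.60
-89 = -89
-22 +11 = -11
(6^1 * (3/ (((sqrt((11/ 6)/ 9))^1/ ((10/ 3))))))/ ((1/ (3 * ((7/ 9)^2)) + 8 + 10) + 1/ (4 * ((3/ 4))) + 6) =5.34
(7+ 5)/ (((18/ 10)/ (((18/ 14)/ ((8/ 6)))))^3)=10125/ 5488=1.84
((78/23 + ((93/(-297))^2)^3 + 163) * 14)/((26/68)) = 1715058913506930040/281502564670899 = 6092.52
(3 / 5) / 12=1 / 20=0.05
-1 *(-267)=267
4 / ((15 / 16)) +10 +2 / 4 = 443 / 30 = 14.77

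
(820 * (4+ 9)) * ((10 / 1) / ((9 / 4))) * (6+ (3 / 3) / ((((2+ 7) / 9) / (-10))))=-1705600 / 9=-189511.11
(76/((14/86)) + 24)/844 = 859/1477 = 0.58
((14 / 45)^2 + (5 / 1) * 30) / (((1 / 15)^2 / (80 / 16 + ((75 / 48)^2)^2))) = 36387655255 / 98304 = 370154.37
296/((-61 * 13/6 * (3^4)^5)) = -0.00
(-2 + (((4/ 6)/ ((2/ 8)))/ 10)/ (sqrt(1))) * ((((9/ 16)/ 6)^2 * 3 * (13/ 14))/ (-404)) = 1521/ 14479360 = 0.00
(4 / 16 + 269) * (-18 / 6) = -3231 / 4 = -807.75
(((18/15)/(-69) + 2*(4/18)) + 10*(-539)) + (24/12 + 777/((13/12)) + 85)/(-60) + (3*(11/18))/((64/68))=-2325466993/430560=-5401.03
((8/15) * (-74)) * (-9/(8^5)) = 111/10240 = 0.01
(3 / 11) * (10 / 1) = 2.73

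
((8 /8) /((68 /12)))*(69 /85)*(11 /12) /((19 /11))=8349 /109820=0.08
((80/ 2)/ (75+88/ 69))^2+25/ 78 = 1286652025/ 2160535182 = 0.60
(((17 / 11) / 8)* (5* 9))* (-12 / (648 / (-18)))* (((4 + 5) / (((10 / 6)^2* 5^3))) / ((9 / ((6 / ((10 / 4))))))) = 1377 / 68750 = 0.02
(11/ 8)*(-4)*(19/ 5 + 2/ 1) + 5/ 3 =-907/ 30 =-30.23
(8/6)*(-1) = -4/3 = -1.33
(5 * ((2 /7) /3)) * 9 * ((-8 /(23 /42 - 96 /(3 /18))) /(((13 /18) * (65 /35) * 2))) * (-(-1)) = 90720 /4084561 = 0.02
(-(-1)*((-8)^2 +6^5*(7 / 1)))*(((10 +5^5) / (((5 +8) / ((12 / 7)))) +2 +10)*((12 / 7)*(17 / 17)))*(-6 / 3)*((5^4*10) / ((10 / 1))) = -2434210560000 / 49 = -49677766530.61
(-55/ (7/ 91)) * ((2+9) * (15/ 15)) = -7865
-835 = -835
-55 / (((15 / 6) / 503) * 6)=-5533 / 3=-1844.33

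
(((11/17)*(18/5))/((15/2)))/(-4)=-33/425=-0.08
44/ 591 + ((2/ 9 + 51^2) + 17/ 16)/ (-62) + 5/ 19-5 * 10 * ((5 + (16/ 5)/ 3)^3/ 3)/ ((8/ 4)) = -2860661111371/ 1503787680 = -1902.30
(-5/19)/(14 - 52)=0.01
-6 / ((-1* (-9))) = -2 / 3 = -0.67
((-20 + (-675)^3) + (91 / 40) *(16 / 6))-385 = -4613209109 / 15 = -307547273.93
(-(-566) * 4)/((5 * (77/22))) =4528/35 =129.37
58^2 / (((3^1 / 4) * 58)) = 232 / 3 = 77.33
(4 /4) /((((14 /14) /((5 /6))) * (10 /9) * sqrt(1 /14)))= 3 * sqrt(14) /4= 2.81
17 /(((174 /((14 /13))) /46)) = 5474 /1131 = 4.84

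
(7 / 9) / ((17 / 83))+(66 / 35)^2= 1378193 / 187425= 7.35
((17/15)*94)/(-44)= -799/330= -2.42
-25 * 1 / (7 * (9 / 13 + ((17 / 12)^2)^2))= -6739200 / 8906779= -0.76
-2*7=-14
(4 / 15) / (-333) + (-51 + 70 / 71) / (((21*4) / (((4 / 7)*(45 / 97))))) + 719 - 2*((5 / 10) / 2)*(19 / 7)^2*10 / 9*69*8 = -2596672985612 / 1685627685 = -1540.48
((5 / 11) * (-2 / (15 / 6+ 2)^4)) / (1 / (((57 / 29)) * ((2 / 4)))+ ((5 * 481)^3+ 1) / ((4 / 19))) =-1216 / 36242251266233133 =-0.00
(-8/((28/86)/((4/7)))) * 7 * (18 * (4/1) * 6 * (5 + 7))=-3566592/7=-509513.14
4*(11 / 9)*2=88 / 9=9.78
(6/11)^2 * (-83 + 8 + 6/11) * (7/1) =-206388/1331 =-155.06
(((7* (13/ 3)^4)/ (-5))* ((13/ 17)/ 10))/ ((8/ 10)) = -2599051/ 55080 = -47.19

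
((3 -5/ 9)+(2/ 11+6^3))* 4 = 86576/ 99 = 874.51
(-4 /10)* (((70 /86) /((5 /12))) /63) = -0.01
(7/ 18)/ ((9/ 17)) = 119/ 162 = 0.73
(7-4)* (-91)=-273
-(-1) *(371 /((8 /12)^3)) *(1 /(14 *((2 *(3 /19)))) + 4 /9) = 26871 /32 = 839.72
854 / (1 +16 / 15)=12810 / 31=413.23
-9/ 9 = -1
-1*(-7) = 7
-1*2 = -2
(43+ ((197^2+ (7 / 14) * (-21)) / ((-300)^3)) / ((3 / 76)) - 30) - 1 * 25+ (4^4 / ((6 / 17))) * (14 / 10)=40638925657 / 40500000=1003.43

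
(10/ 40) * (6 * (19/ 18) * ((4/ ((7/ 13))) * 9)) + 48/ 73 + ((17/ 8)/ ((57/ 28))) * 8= 3345689/ 29127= 114.87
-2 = -2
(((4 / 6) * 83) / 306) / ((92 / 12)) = 83 / 3519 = 0.02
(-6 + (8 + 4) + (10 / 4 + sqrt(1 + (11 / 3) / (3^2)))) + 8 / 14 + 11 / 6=sqrt(114) / 9 + 229 / 21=12.09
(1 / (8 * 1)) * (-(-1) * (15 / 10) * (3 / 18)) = 1 / 32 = 0.03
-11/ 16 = -0.69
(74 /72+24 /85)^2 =16072081 /9363600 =1.72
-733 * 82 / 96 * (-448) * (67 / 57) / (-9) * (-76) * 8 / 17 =1804141696 / 1377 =1310197.31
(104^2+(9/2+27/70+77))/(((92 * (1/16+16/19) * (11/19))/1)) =550779144/2435125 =226.18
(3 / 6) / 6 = 1 / 12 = 0.08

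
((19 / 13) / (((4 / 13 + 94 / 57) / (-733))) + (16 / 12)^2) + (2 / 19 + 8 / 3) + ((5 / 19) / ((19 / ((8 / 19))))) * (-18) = -48606627209 / 89509950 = -543.03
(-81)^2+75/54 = 118123/18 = 6562.39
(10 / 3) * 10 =100 / 3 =33.33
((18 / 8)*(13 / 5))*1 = 117 / 20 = 5.85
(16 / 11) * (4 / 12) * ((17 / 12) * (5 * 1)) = 340 / 99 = 3.43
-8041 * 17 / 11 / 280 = -12427 / 280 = -44.38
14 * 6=84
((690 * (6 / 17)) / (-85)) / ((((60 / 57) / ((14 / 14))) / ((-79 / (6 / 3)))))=310707 / 2890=107.51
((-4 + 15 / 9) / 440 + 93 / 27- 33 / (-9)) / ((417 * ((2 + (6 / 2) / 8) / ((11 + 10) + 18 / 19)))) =1481 / 9405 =0.16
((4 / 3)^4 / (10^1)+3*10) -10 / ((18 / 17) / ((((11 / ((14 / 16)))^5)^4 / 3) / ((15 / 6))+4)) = -395570247554766839847867295380092486816782 / 32315867850532860405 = -12240743444810325040933.86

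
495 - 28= 467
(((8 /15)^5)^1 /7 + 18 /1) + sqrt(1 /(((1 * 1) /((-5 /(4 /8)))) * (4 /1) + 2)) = sqrt(10) /4 + 95714018 /5315625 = 18.80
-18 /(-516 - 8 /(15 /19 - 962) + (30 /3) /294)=6903414 /197881631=0.03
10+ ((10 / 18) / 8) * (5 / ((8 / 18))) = 345 / 32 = 10.78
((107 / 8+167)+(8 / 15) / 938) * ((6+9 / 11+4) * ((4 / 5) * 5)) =15688739 / 2010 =7805.34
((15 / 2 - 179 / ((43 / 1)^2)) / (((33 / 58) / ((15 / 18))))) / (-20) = -793933 / 1464408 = -0.54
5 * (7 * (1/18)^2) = 0.11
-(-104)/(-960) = -13/120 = -0.11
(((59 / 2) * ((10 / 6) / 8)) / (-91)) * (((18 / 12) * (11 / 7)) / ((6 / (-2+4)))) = -3245 / 61152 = -0.05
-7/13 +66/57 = 0.62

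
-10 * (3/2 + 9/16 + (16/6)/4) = -655/24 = -27.29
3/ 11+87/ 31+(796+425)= 417411/ 341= 1224.08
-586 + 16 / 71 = -41590 / 71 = -585.77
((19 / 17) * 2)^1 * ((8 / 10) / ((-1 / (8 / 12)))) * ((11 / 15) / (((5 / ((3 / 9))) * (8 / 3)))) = -418 / 19125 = -0.02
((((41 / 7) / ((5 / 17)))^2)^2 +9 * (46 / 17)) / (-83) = -4012797794927 / 2117381875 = -1895.17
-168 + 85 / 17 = -163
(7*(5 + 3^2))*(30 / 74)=1470 / 37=39.73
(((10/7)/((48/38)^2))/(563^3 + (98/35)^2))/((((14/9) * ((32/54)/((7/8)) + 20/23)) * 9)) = 54625/235774088960256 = 0.00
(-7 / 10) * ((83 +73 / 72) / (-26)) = 42343 / 18720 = 2.26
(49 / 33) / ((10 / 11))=49 / 30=1.63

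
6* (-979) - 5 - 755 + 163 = -6471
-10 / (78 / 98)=-490 / 39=-12.56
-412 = -412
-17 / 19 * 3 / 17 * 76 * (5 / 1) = -60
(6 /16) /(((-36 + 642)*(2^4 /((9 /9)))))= 0.00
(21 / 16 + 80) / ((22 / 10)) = 6505 / 176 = 36.96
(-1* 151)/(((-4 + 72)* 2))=-151/136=-1.11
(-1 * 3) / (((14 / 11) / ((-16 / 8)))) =33 / 7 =4.71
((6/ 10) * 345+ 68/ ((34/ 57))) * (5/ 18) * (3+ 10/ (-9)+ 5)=16585/ 27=614.26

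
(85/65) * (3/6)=17/26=0.65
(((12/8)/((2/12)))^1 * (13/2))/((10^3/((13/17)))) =1521/34000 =0.04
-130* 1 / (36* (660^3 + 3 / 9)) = -65 / 5174928006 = -0.00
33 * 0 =0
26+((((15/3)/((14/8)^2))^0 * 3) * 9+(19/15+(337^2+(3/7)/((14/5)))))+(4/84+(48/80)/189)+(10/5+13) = 113638.47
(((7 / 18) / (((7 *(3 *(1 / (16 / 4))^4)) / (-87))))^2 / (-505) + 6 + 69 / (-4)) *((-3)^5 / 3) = 56956501 / 2020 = 28196.29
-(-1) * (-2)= -2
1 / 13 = 0.08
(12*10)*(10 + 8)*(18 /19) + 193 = 42547 /19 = 2239.32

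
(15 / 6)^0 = 1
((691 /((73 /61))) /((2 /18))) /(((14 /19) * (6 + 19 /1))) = 7207821 /25550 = 282.11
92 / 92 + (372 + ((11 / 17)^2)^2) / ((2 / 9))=279927119 / 167042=1675.79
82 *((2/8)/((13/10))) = 205/13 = 15.77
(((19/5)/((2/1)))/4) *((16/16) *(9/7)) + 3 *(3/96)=789/1120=0.70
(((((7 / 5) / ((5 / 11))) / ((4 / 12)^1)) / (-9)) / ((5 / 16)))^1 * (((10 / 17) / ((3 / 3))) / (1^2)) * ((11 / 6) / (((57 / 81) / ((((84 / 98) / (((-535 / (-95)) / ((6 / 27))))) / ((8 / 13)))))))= -12584 / 45475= -0.28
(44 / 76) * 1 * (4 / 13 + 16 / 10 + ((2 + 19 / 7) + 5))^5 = 45483085362374606848 / 370519086153125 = 122755.04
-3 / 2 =-1.50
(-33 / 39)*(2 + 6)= -6.77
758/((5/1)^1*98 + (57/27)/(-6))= 40932/26441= 1.55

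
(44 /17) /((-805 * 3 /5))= -44 /8211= -0.01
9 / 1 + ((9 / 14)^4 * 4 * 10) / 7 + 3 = 436173 / 33614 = 12.98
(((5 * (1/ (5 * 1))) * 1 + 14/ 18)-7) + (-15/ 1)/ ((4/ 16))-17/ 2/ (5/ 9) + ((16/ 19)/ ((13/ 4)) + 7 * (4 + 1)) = -1006199/ 22230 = -45.26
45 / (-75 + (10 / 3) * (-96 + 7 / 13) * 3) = -117 / 2677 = -0.04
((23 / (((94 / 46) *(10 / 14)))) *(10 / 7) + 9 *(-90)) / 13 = -37012 / 611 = -60.58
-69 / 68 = -1.01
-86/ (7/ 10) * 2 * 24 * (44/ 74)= -908160/ 259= -3506.41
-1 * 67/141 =-67/141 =-0.48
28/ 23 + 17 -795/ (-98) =59347/ 2254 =26.33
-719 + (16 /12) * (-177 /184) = -720.28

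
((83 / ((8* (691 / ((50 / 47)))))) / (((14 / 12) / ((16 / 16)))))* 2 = 6225 / 227339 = 0.03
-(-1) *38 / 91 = 38 / 91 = 0.42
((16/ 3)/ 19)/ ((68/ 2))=8/ 969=0.01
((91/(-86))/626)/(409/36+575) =-819/284106031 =-0.00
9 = 9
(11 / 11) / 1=1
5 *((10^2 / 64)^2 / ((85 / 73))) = 45625 / 4352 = 10.48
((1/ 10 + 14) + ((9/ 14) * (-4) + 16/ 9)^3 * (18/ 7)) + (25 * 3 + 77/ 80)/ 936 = 4173254593/ 323616384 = 12.90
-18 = -18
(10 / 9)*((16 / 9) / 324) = 40 / 6561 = 0.01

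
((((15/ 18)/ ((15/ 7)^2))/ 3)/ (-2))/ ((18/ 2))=-49/ 14580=-0.00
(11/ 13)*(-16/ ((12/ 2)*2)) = -44/ 39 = -1.13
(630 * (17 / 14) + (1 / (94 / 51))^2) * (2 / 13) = 6762141 / 57434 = 117.74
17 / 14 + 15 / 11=397 / 154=2.58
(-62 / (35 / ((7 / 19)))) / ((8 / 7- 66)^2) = -1519 / 9790510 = -0.00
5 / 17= 0.29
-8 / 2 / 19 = -0.21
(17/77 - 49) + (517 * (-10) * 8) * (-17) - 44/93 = 5034689624/7161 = 703070.75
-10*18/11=-180/11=-16.36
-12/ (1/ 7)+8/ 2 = -80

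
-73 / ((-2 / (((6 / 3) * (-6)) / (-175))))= 438 / 175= 2.50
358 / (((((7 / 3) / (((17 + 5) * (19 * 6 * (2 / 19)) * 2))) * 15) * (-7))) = -189024 / 245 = -771.53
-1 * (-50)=50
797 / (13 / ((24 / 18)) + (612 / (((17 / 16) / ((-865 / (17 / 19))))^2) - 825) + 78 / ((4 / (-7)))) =15662644 / 9957287766609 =0.00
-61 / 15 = -4.07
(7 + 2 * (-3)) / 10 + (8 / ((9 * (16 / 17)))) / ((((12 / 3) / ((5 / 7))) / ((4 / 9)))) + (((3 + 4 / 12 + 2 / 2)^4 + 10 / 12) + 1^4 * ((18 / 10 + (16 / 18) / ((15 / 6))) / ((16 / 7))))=5360891 / 15120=354.56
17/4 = 4.25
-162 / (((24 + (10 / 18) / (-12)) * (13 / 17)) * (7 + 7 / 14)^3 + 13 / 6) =-264384 / 12615161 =-0.02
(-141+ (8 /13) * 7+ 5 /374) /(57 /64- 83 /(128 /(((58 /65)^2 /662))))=-285948549900 /1861661483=-153.60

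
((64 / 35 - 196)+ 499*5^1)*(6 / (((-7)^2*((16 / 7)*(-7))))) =-241587 / 13720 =-17.61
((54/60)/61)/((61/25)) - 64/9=-475883/66978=-7.11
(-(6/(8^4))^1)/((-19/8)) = 3/4864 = 0.00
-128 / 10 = -64 / 5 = -12.80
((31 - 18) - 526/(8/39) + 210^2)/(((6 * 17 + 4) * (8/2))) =166195/1696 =97.99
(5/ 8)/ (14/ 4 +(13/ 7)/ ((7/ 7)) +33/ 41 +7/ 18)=12915/ 135368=0.10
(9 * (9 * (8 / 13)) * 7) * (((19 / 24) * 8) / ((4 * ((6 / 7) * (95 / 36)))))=244.25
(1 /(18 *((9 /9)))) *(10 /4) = 5 /36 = 0.14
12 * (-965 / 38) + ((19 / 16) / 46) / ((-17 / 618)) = -36333789 / 118864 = -305.68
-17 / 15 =-1.13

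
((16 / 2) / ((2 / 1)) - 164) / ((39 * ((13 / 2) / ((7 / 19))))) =-2240 / 9633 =-0.23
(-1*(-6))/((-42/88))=-88/7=-12.57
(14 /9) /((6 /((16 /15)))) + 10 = 10.28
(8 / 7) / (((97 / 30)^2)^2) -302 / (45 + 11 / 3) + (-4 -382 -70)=-20908992251547 / 45238462591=-462.20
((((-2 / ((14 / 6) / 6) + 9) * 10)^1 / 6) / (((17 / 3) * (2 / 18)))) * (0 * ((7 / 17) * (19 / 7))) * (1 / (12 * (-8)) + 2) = 0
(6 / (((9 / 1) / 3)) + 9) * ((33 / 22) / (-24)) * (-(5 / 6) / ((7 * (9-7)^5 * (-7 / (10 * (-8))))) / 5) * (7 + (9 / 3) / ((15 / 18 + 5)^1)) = 2893 / 65856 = 0.04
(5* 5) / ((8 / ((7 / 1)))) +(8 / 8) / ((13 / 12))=22.80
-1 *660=-660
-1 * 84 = -84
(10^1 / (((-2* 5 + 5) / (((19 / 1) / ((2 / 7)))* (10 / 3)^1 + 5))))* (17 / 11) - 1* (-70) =-20810 / 33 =-630.61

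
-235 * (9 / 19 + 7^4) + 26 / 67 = -564345.93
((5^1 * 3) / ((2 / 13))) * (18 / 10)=351 / 2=175.50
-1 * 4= -4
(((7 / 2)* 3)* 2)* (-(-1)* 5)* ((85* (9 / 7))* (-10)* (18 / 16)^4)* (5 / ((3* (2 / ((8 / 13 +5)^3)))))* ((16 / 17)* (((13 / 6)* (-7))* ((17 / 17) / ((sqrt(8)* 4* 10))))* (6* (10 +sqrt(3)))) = 20099681728875* sqrt(2)* (sqrt(3) +10) / 1384448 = 240880400.88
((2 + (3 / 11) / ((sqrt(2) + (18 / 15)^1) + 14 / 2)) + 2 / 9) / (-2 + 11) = 0.25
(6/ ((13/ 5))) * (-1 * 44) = -1320/ 13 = -101.54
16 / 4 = 4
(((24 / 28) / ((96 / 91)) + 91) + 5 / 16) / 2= 737 / 16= 46.06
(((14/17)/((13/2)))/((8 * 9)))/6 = 7/23868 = 0.00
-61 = -61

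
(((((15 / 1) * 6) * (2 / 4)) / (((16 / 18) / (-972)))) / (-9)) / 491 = 11.14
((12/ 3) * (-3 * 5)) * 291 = -17460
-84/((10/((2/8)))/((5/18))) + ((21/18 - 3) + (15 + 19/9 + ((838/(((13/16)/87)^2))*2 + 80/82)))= 4793350608065/249444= 19216139.13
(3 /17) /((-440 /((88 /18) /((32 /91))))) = -91 /16320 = -0.01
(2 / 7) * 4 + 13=99 / 7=14.14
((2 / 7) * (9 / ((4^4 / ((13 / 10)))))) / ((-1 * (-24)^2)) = -13 / 573440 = -0.00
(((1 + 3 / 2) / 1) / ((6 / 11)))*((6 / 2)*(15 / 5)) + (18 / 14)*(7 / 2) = 183 / 4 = 45.75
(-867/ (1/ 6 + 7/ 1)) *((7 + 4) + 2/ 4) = -59823/ 43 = -1391.23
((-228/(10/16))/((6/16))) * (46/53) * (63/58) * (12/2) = -42287616/7685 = -5502.62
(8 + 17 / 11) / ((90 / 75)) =175 / 22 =7.95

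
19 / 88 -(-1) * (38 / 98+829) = 3577251 / 4312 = 829.60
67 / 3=22.33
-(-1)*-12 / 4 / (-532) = 3 / 532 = 0.01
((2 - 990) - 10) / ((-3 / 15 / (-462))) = -2305380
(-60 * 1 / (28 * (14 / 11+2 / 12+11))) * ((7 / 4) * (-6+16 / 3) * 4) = 660 / 821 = 0.80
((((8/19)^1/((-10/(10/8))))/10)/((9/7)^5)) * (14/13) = -117649/72925515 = -0.00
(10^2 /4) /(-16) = -25 /16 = -1.56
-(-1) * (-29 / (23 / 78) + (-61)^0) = -2239 / 23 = -97.35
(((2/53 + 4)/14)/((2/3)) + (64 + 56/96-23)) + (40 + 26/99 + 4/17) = 206084327/2497572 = 82.51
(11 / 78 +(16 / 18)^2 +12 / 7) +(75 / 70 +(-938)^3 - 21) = -825293689.28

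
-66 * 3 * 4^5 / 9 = -22528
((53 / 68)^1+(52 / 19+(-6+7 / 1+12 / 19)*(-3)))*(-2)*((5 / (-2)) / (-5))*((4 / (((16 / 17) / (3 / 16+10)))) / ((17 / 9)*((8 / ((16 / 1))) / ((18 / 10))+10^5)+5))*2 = 1808811 / 2862360640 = 0.00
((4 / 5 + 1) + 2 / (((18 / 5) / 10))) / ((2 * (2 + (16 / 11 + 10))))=3641 / 13320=0.27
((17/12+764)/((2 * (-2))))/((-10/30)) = 9185/16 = 574.06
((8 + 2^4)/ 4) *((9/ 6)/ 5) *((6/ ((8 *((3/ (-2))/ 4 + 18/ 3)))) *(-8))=-48/ 25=-1.92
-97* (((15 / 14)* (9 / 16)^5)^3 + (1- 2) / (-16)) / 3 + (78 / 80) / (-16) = -99125889802619528927731 / 47454249129617821532160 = -2.09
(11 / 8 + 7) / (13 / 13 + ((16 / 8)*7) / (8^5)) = 137216 / 16391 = 8.37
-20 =-20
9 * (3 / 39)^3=9 / 2197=0.00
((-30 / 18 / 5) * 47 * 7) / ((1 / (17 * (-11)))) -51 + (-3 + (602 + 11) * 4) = 68717 / 3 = 22905.67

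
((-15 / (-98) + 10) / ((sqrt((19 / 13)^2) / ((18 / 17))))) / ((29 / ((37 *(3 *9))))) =116298585 / 458983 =253.38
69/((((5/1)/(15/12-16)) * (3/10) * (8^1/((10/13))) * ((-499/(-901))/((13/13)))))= -6113285/51896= -117.80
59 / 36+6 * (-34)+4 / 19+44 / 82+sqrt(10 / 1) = -5654063 / 28044+sqrt(10) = -198.45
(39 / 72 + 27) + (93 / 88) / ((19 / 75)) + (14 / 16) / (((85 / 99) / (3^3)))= 25253087 / 426360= 59.23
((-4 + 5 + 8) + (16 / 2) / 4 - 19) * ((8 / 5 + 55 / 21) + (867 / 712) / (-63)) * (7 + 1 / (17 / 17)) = -119608 / 445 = -268.78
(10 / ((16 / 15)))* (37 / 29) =2775 / 232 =11.96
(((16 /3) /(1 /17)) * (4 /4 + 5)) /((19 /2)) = 1088 /19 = 57.26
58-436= -378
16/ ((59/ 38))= 608/ 59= 10.31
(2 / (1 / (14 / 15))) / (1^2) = 28 / 15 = 1.87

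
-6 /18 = -1 /3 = -0.33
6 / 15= 2 / 5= 0.40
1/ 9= 0.11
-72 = -72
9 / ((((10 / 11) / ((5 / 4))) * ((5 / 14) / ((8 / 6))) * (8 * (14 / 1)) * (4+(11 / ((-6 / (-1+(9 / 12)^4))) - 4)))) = 288 / 875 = 0.33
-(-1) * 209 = 209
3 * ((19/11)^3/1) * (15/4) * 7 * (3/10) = 121.75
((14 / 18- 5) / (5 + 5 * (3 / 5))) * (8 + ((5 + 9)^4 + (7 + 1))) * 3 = -182552 / 3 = -60850.67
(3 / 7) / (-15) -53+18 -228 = -9206 / 35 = -263.03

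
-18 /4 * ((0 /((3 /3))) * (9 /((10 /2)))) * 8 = 0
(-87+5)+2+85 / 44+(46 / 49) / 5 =-839551 / 10780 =-77.88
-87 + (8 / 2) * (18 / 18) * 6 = -63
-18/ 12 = -3/ 2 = -1.50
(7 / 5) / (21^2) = 1 / 315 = 0.00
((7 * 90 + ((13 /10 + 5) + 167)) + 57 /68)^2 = 74751387649 /115600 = 646638.30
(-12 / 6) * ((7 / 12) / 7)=-1 / 6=-0.17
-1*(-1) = 1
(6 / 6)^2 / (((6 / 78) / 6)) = 78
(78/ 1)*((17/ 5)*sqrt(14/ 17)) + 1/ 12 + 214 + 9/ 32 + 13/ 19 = 392249/ 1824 + 78*sqrt(238)/ 5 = 455.71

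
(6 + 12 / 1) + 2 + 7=27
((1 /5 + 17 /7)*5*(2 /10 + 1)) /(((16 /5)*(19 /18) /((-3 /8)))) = -1863 /1064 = -1.75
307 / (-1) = -307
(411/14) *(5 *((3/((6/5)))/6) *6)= 366.96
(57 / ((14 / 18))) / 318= 0.23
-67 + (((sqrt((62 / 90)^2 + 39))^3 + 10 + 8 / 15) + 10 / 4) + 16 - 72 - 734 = -25319 / 30 + 639488*sqrt(1249) / 91125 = -595.95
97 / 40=2.42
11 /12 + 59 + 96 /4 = 1007 /12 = 83.92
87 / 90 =29 / 30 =0.97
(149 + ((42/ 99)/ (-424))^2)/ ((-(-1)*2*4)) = 7292658433/ 391552128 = 18.63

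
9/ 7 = 1.29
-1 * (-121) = 121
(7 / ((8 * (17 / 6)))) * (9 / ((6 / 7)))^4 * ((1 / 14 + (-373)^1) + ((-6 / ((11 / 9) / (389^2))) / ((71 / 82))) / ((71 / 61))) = -334027936211760189 / 120661376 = -2768308694.01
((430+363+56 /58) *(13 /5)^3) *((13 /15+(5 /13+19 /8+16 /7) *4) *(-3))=-8943747189 /10150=-881157.36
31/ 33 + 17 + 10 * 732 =242152/ 33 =7337.94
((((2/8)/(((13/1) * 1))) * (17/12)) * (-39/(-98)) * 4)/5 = 17/1960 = 0.01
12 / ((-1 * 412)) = -3 / 103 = -0.03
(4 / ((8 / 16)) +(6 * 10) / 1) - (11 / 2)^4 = -13553 / 16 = -847.06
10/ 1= 10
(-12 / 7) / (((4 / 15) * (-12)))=15 / 28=0.54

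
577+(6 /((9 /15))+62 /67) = 39391 /67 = 587.93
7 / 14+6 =13 / 2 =6.50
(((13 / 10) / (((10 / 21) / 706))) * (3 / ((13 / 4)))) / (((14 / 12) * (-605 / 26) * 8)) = -8.19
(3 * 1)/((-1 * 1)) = -3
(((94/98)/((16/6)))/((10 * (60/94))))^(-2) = 1536640000/4879681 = 314.91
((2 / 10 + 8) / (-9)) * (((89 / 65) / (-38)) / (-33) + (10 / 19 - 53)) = 175358681 / 3667950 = 47.81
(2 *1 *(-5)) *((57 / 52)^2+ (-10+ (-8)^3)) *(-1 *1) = -7041195 / 1352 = -5207.98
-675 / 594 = -25 / 22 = -1.14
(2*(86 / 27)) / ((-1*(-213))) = 172 / 5751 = 0.03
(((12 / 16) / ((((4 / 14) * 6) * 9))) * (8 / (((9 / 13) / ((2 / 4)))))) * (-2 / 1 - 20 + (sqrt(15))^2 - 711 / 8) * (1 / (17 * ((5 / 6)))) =-69797 / 36720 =-1.90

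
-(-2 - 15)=17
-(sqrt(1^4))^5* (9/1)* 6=-54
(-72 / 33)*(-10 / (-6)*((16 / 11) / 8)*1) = -80 / 121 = -0.66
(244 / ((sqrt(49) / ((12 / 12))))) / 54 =122 / 189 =0.65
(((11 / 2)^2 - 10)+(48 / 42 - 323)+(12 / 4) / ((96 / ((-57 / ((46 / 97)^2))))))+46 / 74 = -5417410955 / 17537408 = -308.91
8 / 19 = 0.42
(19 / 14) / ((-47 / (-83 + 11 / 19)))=783 / 329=2.38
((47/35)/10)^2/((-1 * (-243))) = 2209/29767500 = 0.00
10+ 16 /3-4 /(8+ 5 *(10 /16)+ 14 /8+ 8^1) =7586 /501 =15.14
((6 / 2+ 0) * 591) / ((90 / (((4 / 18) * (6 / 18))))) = 197 / 135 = 1.46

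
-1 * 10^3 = -1000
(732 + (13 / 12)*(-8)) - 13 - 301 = 1228 / 3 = 409.33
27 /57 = 9 /19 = 0.47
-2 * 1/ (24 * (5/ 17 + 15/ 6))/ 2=-17/ 1140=-0.01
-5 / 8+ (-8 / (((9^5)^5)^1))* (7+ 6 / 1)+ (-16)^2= 1466665588854454838857617875 / 5743183901534820710161992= 255.37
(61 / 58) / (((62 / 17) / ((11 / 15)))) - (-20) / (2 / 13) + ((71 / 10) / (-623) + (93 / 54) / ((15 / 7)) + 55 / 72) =79704045727 / 604883160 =131.77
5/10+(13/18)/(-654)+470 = 5538713/11772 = 470.50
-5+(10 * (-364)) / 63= -565 / 9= -62.78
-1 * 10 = -10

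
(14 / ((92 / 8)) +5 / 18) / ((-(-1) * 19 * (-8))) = -619 / 62928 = -0.01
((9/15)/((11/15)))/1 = 0.82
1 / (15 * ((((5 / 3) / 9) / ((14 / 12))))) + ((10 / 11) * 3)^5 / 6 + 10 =35.57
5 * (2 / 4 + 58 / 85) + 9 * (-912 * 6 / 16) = -104451 / 34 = -3072.09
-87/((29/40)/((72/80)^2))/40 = -243/100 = -2.43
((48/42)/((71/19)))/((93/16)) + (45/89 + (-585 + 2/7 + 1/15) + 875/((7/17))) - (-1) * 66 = 1573880568/979445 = 1606.91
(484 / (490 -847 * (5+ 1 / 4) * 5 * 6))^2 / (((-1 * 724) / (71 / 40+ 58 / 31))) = -132383922 / 1982448518684375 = -0.00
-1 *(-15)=15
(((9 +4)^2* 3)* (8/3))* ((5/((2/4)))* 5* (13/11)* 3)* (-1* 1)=-2636400/11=-239672.73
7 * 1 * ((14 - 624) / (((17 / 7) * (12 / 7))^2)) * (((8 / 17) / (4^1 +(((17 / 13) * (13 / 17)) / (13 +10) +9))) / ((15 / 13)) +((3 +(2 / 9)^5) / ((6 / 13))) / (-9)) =4800832587943301 / 28198472036400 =170.25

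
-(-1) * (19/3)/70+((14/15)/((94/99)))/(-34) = 1033/16779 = 0.06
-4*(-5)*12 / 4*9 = 540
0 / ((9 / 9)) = 0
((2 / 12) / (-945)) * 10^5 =-10000 / 567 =-17.64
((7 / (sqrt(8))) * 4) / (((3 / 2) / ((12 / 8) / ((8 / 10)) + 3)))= 32.17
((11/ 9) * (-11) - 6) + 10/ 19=-18.92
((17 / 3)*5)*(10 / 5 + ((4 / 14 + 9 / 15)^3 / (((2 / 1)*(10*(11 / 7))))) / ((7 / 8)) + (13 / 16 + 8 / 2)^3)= 18634102704449 / 5795328000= 3215.37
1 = 1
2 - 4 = -2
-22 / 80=-0.28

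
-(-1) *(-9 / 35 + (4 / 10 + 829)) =5804 / 7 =829.14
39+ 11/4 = 167/4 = 41.75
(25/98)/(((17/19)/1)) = 475/1666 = 0.29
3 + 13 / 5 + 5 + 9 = 19.60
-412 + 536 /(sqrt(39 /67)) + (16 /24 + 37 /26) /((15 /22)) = 293.60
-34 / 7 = -4.86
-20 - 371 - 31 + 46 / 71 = -29916 / 71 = -421.35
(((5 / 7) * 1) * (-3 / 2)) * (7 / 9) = -5 / 6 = -0.83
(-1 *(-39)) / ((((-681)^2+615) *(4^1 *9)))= 13 / 5572512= 0.00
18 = 18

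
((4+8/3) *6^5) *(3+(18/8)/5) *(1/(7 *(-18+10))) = -22356/7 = -3193.71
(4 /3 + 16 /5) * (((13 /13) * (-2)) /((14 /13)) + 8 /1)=2924 /105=27.85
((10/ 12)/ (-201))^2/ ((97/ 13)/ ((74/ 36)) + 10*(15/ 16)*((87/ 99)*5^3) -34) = 264550/ 15382522741689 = 0.00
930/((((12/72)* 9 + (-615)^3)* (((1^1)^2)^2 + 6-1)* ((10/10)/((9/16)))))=-465/1240577992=-0.00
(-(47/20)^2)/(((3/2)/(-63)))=46389/200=231.94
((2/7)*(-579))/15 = -386/35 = -11.03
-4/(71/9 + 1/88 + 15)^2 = -2509056/328950769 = -0.01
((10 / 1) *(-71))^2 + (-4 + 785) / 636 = 320608381 / 636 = 504101.23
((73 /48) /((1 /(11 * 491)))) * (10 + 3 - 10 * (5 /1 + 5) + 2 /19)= -713755.18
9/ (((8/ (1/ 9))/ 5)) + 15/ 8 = 5/ 2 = 2.50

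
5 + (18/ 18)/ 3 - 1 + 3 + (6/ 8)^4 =5875/ 768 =7.65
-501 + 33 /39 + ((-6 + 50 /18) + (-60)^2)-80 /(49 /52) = 17266225 /5733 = 3011.73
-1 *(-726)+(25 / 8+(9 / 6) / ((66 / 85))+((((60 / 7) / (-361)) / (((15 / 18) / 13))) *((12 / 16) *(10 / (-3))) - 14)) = 159662147 / 222376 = 717.98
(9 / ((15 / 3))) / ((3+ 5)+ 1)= 1 / 5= 0.20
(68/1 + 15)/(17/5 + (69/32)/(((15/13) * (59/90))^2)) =11556920/998161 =11.58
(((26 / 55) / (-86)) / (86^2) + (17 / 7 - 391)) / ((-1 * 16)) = 47576988891 / 1959052480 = 24.29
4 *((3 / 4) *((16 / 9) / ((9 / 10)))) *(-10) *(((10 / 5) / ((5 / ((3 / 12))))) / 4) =-40 / 27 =-1.48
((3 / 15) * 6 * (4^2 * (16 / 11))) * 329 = 505344 / 55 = 9188.07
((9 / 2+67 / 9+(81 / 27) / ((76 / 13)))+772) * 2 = 536569 / 342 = 1568.92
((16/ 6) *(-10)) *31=-826.67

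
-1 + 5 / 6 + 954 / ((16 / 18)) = 12877 / 12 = 1073.08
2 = 2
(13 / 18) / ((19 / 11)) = 143 / 342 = 0.42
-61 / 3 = -20.33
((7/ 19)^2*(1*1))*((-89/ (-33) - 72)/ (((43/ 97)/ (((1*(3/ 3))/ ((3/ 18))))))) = -21740222/ 170753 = -127.32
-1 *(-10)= 10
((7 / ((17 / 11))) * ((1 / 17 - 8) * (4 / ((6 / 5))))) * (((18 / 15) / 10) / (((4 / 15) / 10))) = -155925 / 289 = -539.53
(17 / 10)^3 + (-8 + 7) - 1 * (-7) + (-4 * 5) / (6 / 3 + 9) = 100043 / 11000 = 9.09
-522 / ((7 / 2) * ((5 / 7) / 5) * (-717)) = 1.46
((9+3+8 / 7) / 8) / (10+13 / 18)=207 / 1351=0.15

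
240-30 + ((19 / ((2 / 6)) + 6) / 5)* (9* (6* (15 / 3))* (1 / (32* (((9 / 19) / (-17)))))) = -57687 / 16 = -3605.44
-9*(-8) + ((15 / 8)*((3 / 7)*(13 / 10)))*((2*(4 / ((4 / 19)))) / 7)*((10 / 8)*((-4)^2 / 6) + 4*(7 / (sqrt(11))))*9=47457 / 196 + 20007*sqrt(11) / 154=673.01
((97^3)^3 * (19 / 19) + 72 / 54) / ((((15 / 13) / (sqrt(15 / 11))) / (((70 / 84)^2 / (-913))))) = -148245056437640217575 * sqrt(165) / 3253932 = -585212668420491.53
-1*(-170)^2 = -28900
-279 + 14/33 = -9193/33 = -278.58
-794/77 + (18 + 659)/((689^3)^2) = -84944611394705592505/8237701608806466797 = -10.31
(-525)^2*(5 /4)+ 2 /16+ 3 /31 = 344531.47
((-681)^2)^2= 215074265121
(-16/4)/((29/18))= -72/29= -2.48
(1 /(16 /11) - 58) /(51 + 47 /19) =-17423 /16256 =-1.07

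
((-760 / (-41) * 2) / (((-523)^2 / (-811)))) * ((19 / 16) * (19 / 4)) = -27813245 / 44858756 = -0.62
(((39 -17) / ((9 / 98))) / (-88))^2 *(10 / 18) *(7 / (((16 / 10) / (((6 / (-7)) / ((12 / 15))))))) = -300125 / 15552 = -19.30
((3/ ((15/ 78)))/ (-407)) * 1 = -78/ 2035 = -0.04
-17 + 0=-17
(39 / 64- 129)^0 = 1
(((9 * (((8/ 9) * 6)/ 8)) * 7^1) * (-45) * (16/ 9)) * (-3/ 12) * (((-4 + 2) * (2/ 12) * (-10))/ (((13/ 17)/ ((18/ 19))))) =856800/ 247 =3468.83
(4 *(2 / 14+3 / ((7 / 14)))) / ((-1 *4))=-43 / 7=-6.14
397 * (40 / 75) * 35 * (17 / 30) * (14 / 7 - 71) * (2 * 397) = -3451006664 / 15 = -230067110.93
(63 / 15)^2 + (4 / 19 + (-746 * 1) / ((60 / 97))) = -3386321 / 2850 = -1188.18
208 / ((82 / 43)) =4472 / 41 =109.07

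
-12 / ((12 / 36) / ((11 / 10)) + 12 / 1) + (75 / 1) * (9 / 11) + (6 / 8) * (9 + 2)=613077 / 8932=68.64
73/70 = 1.04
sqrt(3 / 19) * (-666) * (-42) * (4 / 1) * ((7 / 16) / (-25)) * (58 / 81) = -105154 * sqrt(57) / 1425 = -557.12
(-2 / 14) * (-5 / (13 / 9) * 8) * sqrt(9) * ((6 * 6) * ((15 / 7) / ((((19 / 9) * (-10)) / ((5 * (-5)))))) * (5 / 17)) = 65610000 / 205751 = 318.88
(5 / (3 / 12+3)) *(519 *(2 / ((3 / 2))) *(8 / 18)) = 55360 / 117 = 473.16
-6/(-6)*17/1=17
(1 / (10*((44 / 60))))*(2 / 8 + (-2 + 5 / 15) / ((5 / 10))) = -37 / 88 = -0.42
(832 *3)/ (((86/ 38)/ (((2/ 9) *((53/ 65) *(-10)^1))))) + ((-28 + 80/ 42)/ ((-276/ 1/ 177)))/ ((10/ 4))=-68942474/ 34615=-1991.69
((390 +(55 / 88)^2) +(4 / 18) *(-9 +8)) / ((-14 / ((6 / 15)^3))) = -224737 / 126000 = -1.78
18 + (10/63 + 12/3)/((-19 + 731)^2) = 287437379/15968736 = 18.00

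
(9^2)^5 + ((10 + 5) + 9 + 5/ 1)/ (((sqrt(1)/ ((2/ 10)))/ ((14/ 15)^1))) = 261508830481/ 75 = 3486784406.41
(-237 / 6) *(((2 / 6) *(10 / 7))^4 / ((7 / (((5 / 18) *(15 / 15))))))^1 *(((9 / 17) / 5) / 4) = -49375 / 23143239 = -0.00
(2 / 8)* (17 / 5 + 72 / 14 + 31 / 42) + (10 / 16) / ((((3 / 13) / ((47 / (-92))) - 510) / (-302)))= 29364161 / 10916010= 2.69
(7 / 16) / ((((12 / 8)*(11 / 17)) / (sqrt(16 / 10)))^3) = 275128*sqrt(10) / 898425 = 0.97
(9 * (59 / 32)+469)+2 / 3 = 486.26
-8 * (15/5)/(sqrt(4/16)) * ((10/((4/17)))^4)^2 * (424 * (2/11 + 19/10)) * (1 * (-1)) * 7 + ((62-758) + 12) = 138903135100762235529/44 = 3156889434108232625.66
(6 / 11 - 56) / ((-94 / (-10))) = -3050 / 517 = -5.90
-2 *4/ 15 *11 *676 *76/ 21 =-4521088/ 315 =-14352.66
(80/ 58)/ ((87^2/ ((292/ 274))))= 0.00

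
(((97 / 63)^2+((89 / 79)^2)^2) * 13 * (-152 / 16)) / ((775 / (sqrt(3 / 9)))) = -76014900432263 * sqrt(3) / 359428426211925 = -0.37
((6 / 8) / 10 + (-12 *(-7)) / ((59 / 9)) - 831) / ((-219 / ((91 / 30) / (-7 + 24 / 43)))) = -839444151 / 477215600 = -1.76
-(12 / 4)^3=-27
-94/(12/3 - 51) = 2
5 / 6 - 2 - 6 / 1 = -43 / 6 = -7.17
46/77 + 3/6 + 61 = 9563/154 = 62.10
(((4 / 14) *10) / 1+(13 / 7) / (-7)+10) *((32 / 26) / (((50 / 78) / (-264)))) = -7818624 / 1225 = -6382.55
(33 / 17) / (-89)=-33 / 1513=-0.02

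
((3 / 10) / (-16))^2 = 9 / 25600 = 0.00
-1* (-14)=14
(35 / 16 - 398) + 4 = -6269 / 16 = -391.81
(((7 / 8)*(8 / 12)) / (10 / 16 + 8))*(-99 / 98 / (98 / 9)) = -99 / 15778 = -0.01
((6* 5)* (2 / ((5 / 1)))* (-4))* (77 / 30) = -616 / 5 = -123.20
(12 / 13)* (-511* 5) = -30660 / 13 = -2358.46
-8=-8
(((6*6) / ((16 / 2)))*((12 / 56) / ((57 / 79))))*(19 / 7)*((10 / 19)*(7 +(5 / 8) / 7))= 1411335 / 104272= 13.54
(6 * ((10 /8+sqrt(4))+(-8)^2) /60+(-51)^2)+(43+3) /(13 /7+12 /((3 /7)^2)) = 147218639 /56440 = 2608.41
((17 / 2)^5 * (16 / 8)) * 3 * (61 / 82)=259833831 / 1312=198044.08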